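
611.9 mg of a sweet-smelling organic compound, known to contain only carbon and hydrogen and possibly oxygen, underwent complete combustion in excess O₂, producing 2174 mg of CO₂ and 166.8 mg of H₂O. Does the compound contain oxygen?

mol C = 2.174 g CO₂ ÷ 44.009 g/mol = 0.049399 mol
mol H = 2 × 0.1668 g H₂O ÷ 18.015 g/mol = 0.018518 mol
C and H together account for 0.61200 g — essentially the entire 0.6119 g sample — so the compound contains no oxygen.

no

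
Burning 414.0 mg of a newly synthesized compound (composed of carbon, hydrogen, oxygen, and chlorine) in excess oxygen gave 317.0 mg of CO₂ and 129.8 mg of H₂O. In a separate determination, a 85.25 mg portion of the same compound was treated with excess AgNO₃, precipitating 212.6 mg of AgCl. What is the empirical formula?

C2H4Cl2O

mol C = 0.3170 g CO₂ ÷ 44.009 g/mol = 0.0072031 mol
mol H = 2 × 0.1298 g H₂O ÷ 18.015 g/mol = 0.014410 mol
From the AgCl data: mol Cl per gram of compound = (0.2126 ÷ 143.318) ÷ 0.08525 = 0.017401 mol/g, so in the 0.4140 g combustion sample mol Cl = 0.0072039 mol
mass O = 0.4140 − (0.086516 + 0.014525 + 0.25538) = 0.057580 g → mol O = 0.057580 ÷ 15.999 = 0.0035990 mol
Divide by the smallest (0.0035990 mol): C 2.001, H 4.004, Cl 2.002, O 1.000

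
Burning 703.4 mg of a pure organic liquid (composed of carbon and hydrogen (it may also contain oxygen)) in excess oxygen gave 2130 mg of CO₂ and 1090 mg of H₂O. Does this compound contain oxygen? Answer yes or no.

no

mol C = 2.130 g CO₂ ÷ 44.009 g/mol = 0.048399 mol
mol H = 2 × 1.090 g H₂O ÷ 18.015 g/mol = 0.12101 mol
C and H together account for 0.70330 g — essentially the entire 0.7034 g sample — so the compound contains no oxygen.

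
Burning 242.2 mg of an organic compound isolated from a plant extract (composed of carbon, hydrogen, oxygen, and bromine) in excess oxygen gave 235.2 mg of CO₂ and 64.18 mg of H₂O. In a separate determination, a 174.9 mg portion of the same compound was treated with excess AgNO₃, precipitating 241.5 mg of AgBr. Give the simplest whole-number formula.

C3H4BrO

mol C = 0.2352 g CO₂ ÷ 44.009 g/mol = 0.0053444 mol
mol H = 2 × 0.06418 g H₂O ÷ 18.015 g/mol = 0.0071252 mol
From the AgBr data: mol Br per gram of compound = (0.2415 ÷ 187.772) ÷ 0.1749 = 0.0073535 mol/g, so in the 0.2422 g combustion sample mol Br = 0.0017810 mol
mass O = 0.2422 − (0.064191 + 0.0071822 + 0.14231) = 0.028515 g → mol O = 0.028515 ÷ 15.999 = 0.0017823 mol
Divide by the smallest (0.0017810 mol): C 3.001, H 4.001, Br 1.000, O 1.001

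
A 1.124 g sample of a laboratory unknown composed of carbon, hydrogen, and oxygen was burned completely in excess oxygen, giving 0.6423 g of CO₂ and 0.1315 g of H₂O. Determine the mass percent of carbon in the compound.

15.60%

mol C = 0.6423 g CO₂ ÷ 44.009 g/mol = 0.014595 mol
mol H = 2 × 0.1315 g H₂O ÷ 18.015 g/mol = 0.014599 mol
mass O = 1.124 − (0.17530 + 0.014716) = 0.93399 g → mol O = 0.93399 ÷ 15.999 = 0.058378 mol
mass % C = 0.17530 g ÷ 1.124 g × 100%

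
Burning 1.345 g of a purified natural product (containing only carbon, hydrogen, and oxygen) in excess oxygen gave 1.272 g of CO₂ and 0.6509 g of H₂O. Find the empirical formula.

mol C = 1.272 g CO₂ ÷ 44.009 g/mol = 0.028903 mol
mol H = 2 × 0.6509 g H₂O ÷ 18.015 g/mol = 0.072262 mol
mass O = 1.345 − (0.34716 + 0.072840) = 0.92500 g → mol O = 0.92500 ÷ 15.999 = 0.057816 mol
Divide by the smallest (0.028903 mol): C 1.000, H 2.500, O 2.000
Multiplying each by 2 gives whole numbers: C 2.00, H 5.00, O 4.00

C2H5O4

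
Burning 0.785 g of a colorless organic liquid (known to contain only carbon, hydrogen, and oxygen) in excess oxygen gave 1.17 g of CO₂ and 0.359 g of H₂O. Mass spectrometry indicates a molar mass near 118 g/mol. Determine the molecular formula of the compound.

mol C = 1.17 g CO₂ ÷ 44.009 g/mol = 0.02659 mol
mol H = 2 × 0.359 g H₂O ÷ 18.015 g/mol = 0.03986 mol
mass O = 0.785 − (0.3193 + 0.04017) = 0.4255 g → mol O = 0.4255 ÷ 15.999 = 0.02660 mol
Divide by the smallest (0.02659 mol): C 1.000, H 1.499, O 1.000
Multiplying each by 2 gives whole numbers: C 2.00, H 3.00, O 2.00
Empirical formula: C2H3O2
Empirical-formula mass = 59.04 g/mol; 118 ÷ 59.04 ≈ 2, so the molecular formula is C4H6O4.

C4H6O4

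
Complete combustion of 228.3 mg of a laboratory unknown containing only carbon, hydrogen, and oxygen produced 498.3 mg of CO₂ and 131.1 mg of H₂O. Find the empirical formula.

mol C = 0.4983 g CO₂ ÷ 44.009 g/mol = 0.011323 mol
mol H = 2 × 0.1311 g H₂O ÷ 18.015 g/mol = 0.014555 mol
mass O = 0.2283 − (0.13600 + 0.014671) = 0.077632 g → mol O = 0.077632 ÷ 15.999 = 0.0048523 mol
Divide by the smallest (0.0048523 mol): C 2.333, H 3.000, O 1.000
Multiplying each by 3 gives whole numbers: C 7.00, H 9.00, O 3.00

C7H9O3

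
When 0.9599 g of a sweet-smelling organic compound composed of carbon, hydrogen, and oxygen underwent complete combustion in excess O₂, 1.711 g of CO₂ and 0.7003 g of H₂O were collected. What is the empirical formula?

mol C = 1.711 g CO₂ ÷ 44.009 g/mol = 0.038878 mol
mol H = 2 × 0.7003 g H₂O ÷ 18.015 g/mol = 0.077746 mol
mass O = 0.9599 − (0.46697 + 0.078368) = 0.41456 g → mol O = 0.41456 ÷ 15.999 = 0.025912 mol
Divide by the smallest (0.025912 mol): C 1.500, H 3.000, O 1.000
Multiplying each by 2 gives whole numbers: C 3.00, H 6.00, O 2.00

C3H6O2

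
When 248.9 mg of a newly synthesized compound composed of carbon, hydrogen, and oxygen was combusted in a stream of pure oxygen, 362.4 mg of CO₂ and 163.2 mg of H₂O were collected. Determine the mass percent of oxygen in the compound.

mol C = 0.3624 g CO₂ ÷ 44.009 g/mol = 0.0082347 mol
mol H = 2 × 0.1632 g H₂O ÷ 18.015 g/mol = 0.018118 mol
mass O = 0.2489 − (0.098907 + 0.018263) = 0.13173 g → mol O = 0.13173 ÷ 15.999 = 0.0082336 mol
mass % O = 0.13173 g ÷ 0.2489 g × 100%

52.92%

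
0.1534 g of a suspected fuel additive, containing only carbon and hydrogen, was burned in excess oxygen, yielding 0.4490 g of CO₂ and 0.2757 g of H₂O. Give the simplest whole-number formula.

CH3

mol C = 0.4490 g CO₂ ÷ 44.009 g/mol = 0.010202 mol
mol H = 2 × 0.2757 g H₂O ÷ 18.015 g/mol = 0.030608 mol
Divide by the smallest (0.010202 mol): C 1.000, H 3.000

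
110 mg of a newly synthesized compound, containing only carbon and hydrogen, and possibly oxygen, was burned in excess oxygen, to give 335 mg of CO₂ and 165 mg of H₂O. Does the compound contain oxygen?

mol C = 0.335 g CO₂ ÷ 44.009 g/mol = 0.007612 mol
mol H = 2 × 0.165 g H₂O ÷ 18.015 g/mol = 0.01832 mol
C and H together account for 0.1099 g — essentially the entire 0.110 g sample — so the compound contains no oxygen.

no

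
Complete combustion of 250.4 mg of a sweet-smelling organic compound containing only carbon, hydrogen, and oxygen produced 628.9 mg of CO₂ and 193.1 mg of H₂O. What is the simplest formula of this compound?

mol C = 0.6289 g CO₂ ÷ 44.009 g/mol = 0.014290 mol
mol H = 2 × 0.1931 g H₂O ÷ 18.015 g/mol = 0.021438 mol
mass O = 0.2504 − (0.17164 + 0.021609) = 0.057151 g → mol O = 0.057151 ÷ 15.999 = 0.0035721 mol
Divide by the smallest (0.0035721 mol): C 4.000, H 6.001, O 1.000

C4H6O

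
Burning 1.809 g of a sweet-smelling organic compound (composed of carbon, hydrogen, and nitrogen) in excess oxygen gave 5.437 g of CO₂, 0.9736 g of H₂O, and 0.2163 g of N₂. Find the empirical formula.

mol C = 5.437 g CO₂ ÷ 44.009 g/mol = 0.12354 mol
mol H = 2 × 0.9736 g H₂O ÷ 18.015 g/mol = 0.10809 mol
mol N = 2 × 0.2163 g N₂ ÷ 28.014 g/mol = 0.015442 mol
Divide by the smallest (0.015442 mol): C 8.000, H 6.999, N 1.000

C8H7N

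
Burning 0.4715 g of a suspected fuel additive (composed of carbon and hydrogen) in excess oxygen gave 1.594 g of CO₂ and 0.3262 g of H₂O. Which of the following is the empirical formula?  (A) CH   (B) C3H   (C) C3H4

(A) CH

mol C = 1.594 g CO₂ ÷ 44.009 g/mol = 0.036220 mol
mol H = 2 × 0.3262 g H₂O ÷ 18.015 g/mol = 0.036214 mol
Divide by the smallest (0.036214 mol): C 1.000, H 1.000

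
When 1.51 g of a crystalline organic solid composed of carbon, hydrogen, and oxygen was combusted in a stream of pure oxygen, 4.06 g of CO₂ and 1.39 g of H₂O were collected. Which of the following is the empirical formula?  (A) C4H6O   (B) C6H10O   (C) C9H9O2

mol C = 4.06 g CO₂ ÷ 44.009 g/mol = 0.09225 mol
mol H = 2 × 1.39 g H₂O ÷ 18.015 g/mol = 0.1543 mol
mass O = 1.51 − (1.108 + 0.1556) = 0.2464 g → mol O = 0.2464 ÷ 15.999 = 0.01540 mol
Divide by the smallest (0.01540 mol): C 5.990, H 10.020, O 1.000

(B) C6H10O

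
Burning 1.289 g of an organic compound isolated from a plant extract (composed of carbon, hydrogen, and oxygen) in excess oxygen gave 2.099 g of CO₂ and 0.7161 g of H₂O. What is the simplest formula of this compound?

mol C = 2.099 g CO₂ ÷ 44.009 g/mol = 0.047695 mol
mol H = 2 × 0.7161 g H₂O ÷ 18.015 g/mol = 0.079500 mol
mass O = 1.289 − (0.57286 + 0.080136) = 0.63600 g → mol O = 0.63600 ÷ 15.999 = 0.039753 mol
Divide by the smallest (0.039753 mol): C 1.200, H 2.000, O 1.000
Multiplying each by 5 gives whole numbers: C 6.00, H 10.00, O 5.00

C6H10O5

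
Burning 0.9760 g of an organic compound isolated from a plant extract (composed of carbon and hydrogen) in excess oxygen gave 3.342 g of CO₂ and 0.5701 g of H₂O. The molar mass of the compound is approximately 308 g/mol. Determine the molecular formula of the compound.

mol C = 3.342 g CO₂ ÷ 44.009 g/mol = 0.075939 mol
mol H = 2 × 0.5701 g H₂O ÷ 18.015 g/mol = 0.063292 mol
Divide by the smallest (0.063292 mol): C 1.200, H 1.000
Multiplying each by 5 gives whole numbers: C 6.00, H 5.00
Empirical formula: C6H5
Empirical-formula mass = 77.11 g/mol; 308 ÷ 77.11 ≈ 4, so the molecular formula is C24H20.

C24H20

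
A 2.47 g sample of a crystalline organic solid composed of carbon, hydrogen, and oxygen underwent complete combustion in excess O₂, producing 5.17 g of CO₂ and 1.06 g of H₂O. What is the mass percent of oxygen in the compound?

38.1%

mol C = 5.17 g CO₂ ÷ 44.009 g/mol = 0.1175 mol
mol H = 2 × 1.06 g H₂O ÷ 18.015 g/mol = 0.1177 mol
mass O = 2.47 − (1.411 + 0.1186) = 0.9404 g → mol O = 0.9404 ÷ 15.999 = 0.05878 mol
mass % O = 0.9404 g ÷ 2.47 g × 100%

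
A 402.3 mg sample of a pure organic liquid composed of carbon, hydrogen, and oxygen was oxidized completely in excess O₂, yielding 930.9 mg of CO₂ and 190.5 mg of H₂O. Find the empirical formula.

mol C = 0.9309 g CO₂ ÷ 44.009 g/mol = 0.021152 mol
mol H = 2 × 0.1905 g H₂O ÷ 18.015 g/mol = 0.021149 mol
mass O = 0.4023 − (0.25406 + 0.021318) = 0.12692 g → mol O = 0.12692 ÷ 15.999 = 0.0079329 mol
Divide by the smallest (0.0079329 mol): C 2.666, H 2.666, O 1.000
Multiplying each by 3 gives whole numbers: C 8.00, H 8.00, O 3.00

C8H8O3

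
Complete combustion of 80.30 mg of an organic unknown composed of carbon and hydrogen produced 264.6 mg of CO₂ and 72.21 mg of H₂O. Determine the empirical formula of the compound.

mol C = 0.2646 g CO₂ ÷ 44.009 g/mol = 0.0060124 mol
mol H = 2 × 0.07221 g H₂O ÷ 18.015 g/mol = 0.0080167 mol
Divide by the smallest (0.0060124 mol): C 1.000, H 1.333
Multiplying each by 3 gives whole numbers: C 3.00, H 4.00

C3H4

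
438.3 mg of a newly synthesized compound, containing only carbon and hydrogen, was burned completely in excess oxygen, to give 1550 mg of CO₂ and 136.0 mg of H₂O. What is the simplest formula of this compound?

mol C = 1.550 g CO₂ ÷ 44.009 g/mol = 0.035220 mol
mol H = 2 × 0.1360 g H₂O ÷ 18.015 g/mol = 0.015099 mol
Divide by the smallest (0.015099 mol): C 2.333, H 1.000
Multiplying each by 3 gives whole numbers: C 7.00, H 3.00

C7H3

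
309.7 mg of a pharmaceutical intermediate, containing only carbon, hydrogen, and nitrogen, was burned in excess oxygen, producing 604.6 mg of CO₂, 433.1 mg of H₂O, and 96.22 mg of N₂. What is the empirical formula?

mol C = 0.6046 g CO₂ ÷ 44.009 g/mol = 0.013738 mol
mol H = 2 × 0.4331 g H₂O ÷ 18.015 g/mol = 0.048082 mol
mol N = 2 × 0.09622 g N₂ ÷ 28.014 g/mol = 0.0068694 mol
Divide by the smallest (0.0068694 mol): C 2.000, H 6.999, N 1.000

C2H7N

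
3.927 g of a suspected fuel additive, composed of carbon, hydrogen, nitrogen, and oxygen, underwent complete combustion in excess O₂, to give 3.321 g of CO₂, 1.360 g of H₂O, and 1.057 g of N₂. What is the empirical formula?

C2H4N2O3

mol C = 3.321 g CO₂ ÷ 44.009 g/mol = 0.075462 mol
mol H = 2 × 1.360 g H₂O ÷ 18.015 g/mol = 0.15099 mol
mol N = 2 × 1.057 g N₂ ÷ 28.014 g/mol = 0.075462 mol
mass O = 3.927 − (0.90637 + 0.15219 + 1.0570) = 1.8114 g → mol O = 1.8114 ÷ 15.999 = 0.11322 mol
Divide by the smallest (0.075462 mol): C 1.000, H 2.001, N 1.000, O 1.500
Multiplying each by 2 gives whole numbers: C 2.00, H 4.00, N 2.00, O 3.00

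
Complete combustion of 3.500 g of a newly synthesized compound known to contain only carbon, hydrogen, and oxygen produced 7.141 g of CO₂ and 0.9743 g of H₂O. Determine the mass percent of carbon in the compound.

mol C = 7.141 g CO₂ ÷ 44.009 g/mol = 0.16226 mol
mol H = 2 × 0.9743 g H₂O ÷ 18.015 g/mol = 0.10817 mol
mass O = 3.500 − (1.9489 + 0.10903) = 1.4420 g → mol O = 1.4420 ÷ 15.999 = 0.090133 mol
mass % C = 1.9489 g ÷ 3.500 g × 100%

55.68%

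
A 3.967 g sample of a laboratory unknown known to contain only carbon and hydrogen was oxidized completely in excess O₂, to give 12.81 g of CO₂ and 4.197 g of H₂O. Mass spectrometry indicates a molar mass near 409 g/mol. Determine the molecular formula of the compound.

mol C = 12.81 g CO₂ ÷ 44.009 g/mol = 0.29108 mol
mol H = 2 × 4.197 g H₂O ÷ 18.015 g/mol = 0.46595 mol
Divide by the smallest (0.29108 mol): C 1.000, H 1.601
Multiplying each by 5 gives whole numbers: C 5.00, H 8.00
Empirical formula: C5H8
Empirical-formula mass = 68.12 g/mol; 409 ÷ 68.12 ≈ 6, so the molecular formula is C30H48.

C30H48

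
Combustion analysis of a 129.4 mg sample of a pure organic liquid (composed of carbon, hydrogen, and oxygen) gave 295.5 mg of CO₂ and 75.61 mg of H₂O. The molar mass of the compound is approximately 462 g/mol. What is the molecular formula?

mol C = 0.2955 g CO₂ ÷ 44.009 g/mol = 0.0067145 mol
mol H = 2 × 0.07561 g H₂O ÷ 18.015 g/mol = 0.0083941 mol
mass O = 0.1294 − (0.080648 + 0.0084613) = 0.040290 g → mol O = 0.040290 ÷ 15.999 = 0.0025183 mol
Divide by the smallest (0.0025183 mol): C 2.666, H 3.333, O 1.000
Multiplying each by 3 gives whole numbers: C 8.00, H 10.00, O 3.00
Empirical formula: C8H10O3
Empirical-formula mass = 154.16 g/mol; 462 ÷ 154.16 ≈ 3, so the molecular formula is C24H30O9.

C24H30O9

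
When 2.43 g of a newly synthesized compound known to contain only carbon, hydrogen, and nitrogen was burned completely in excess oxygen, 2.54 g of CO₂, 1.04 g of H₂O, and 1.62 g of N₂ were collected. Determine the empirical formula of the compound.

mol C = 2.54 g CO₂ ÷ 44.009 g/mol = 0.05772 mol
mol H = 2 × 1.04 g H₂O ÷ 18.015 g/mol = 0.1155 mol
mol N = 2 × 1.62 g N₂ ÷ 28.014 g/mol = 0.1157 mol
Divide by the smallest (0.05772 mol): C 1.000, H 2.000, N 2.004

CH2N2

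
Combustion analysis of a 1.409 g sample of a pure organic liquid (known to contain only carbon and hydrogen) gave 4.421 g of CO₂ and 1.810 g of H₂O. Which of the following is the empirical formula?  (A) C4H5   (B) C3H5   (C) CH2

(C) CH2

mol C = 4.421 g CO₂ ÷ 44.009 g/mol = 0.10046 mol
mol H = 2 × 1.810 g H₂O ÷ 18.015 g/mol = 0.20094 mol
Divide by the smallest (0.10046 mol): C 1.000, H 2.000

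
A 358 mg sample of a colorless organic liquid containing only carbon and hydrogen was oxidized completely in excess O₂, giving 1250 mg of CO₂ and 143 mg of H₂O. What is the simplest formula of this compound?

mol C = 1.25 g CO₂ ÷ 44.009 g/mol = 0.02840 mol
mol H = 2 × 0.143 g H₂O ÷ 18.015 g/mol = 0.01588 mol
Divide by the smallest (0.01588 mol): C 1.789, H 1.000
Multiplying each by 5 gives whole numbers: C 8.95, H 5.00

C9H5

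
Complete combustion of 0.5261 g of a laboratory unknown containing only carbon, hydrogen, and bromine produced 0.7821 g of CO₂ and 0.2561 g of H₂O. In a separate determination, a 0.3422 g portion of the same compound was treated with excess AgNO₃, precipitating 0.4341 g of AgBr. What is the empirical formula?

C5H8Br

mol C = 0.7821 g CO₂ ÷ 44.009 g/mol = 0.017771 mol
mol H = 2 × 0.2561 g H₂O ÷ 18.015 g/mol = 0.028432 mol
From the AgBr data: mol Br per gram of compound = (0.4341 ÷ 187.772) ÷ 0.3422 = 0.0067558 mol/g, so in the 0.5261 g combustion sample mol Br = 0.0035542 mol
Divide by the smallest (0.0035542 mol): C 5.000, H 7.999, Br 1.000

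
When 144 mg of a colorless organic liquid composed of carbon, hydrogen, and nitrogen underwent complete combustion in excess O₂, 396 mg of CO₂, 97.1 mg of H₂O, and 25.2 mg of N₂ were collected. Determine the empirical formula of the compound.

C5H6N

mol C = 0.396 g CO₂ ÷ 44.009 g/mol = 0.008998 mol
mol H = 2 × 0.0971 g H₂O ÷ 18.015 g/mol = 0.01078 mol
mol N = 2 × 0.0252 g N₂ ÷ 28.014 g/mol = 0.001799 mol
Divide by the smallest (0.001799 mol): C 5.001, H 5.992, N 1.000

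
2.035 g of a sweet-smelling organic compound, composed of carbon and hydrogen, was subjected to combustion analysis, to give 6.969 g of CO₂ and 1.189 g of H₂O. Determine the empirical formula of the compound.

C6H5

mol C = 6.969 g CO₂ ÷ 44.009 g/mol = 0.15835 mol
mol H = 2 × 1.189 g H₂O ÷ 18.015 g/mol = 0.13200 mol
Divide by the smallest (0.13200 mol): C 1.200, H 1.000
Multiplying each by 5 gives whole numbers: C 6.00, H 5.00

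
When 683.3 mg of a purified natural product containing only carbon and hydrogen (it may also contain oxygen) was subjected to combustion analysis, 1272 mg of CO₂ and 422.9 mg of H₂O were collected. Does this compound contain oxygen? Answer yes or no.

mol C = 1.272 g CO₂ ÷ 44.009 g/mol = 0.028903 mol
mol H = 2 × 0.4229 g H₂O ÷ 18.015 g/mol = 0.046950 mol
C and H account for only 0.39448 g of the 0.6833 g sample; the remaining 0.28882 g must be oxygen.

yes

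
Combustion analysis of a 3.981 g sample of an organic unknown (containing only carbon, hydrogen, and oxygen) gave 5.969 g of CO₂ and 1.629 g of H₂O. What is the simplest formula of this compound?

mol C = 5.969 g CO₂ ÷ 44.009 g/mol = 0.13563 mol
mol H = 2 × 1.629 g H₂O ÷ 18.015 g/mol = 0.18085 mol
mass O = 3.981 − (1.6291 + 0.18230) = 2.1696 g → mol O = 2.1696 ÷ 15.999 = 0.13561 mol
Divide by the smallest (0.13561 mol): C 1.000, H 1.334, O 1.000
Multiplying each by 3 gives whole numbers: C 3.00, H 4.00, O 3.00

C3H4O3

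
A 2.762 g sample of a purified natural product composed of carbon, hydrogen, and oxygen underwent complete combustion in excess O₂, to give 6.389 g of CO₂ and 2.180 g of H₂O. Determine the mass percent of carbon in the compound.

63.13%

mol C = 6.389 g CO₂ ÷ 44.009 g/mol = 0.14517 mol
mol H = 2 × 2.180 g H₂O ÷ 18.015 g/mol = 0.24202 mol
mass O = 2.762 − (1.7437 + 0.24396) = 0.77435 g → mol O = 0.77435 ÷ 15.999 = 0.048400 mol
mass % C = 1.7437 g ÷ 2.762 g × 100%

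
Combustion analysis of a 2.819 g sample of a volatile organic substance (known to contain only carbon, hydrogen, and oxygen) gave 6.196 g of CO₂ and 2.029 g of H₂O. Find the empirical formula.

C5H8O2

mol C = 6.196 g CO₂ ÷ 44.009 g/mol = 0.14079 mol
mol H = 2 × 2.029 g H₂O ÷ 18.015 g/mol = 0.22526 mol
mass O = 2.819 − (1.6910 + 0.22706) = 0.90092 g → mol O = 0.90092 ÷ 15.999 = 0.056311 mol
Divide by the smallest (0.056311 mol): C 2.500, H 4.000, O 1.000
Multiplying each by 2 gives whole numbers: C 5.00, H 8.00, O 2.00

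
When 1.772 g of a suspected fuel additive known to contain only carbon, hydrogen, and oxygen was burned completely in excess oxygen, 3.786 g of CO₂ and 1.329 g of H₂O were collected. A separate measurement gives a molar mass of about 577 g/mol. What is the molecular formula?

C28H48O12

mol C = 3.786 g CO₂ ÷ 44.009 g/mol = 0.086028 mol
mol H = 2 × 1.329 g H₂O ÷ 18.015 g/mol = 0.14754 mol
mass O = 1.772 − (1.0333 + 0.14872) = 0.59000 g → mol O = 0.59000 ÷ 15.999 = 0.036877 mol
Divide by the smallest (0.036877 mol): C 2.333, H 4.001, O 1.000
Multiplying each by 3 gives whole numbers: C 7.00, H 12.00, O 3.00
Empirical formula: C7H12O3
Empirical-formula mass = 144.17 g/mol; 577 ÷ 144.17 ≈ 4, so the molecular formula is C28H48O12.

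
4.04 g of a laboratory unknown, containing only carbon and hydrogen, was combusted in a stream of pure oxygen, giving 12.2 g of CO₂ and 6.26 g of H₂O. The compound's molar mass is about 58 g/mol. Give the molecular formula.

C4H10

mol C = 12.2 g CO₂ ÷ 44.009 g/mol = 0.2772 mol
mol H = 2 × 6.26 g H₂O ÷ 18.015 g/mol = 0.6950 mol
Divide by the smallest (0.2772 mol): C 1.000, H 2.507
Multiplying each by 2 gives whole numbers: C 2.00, H 5.01
Empirical formula: C2H5
Empirical-formula mass = 29.06 g/mol; 58 ÷ 29.06 ≈ 2, so the molecular formula is C4H10.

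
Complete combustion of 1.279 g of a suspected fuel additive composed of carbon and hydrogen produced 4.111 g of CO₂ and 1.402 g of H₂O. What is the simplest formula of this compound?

C3H5

mol C = 4.111 g CO₂ ÷ 44.009 g/mol = 0.093413 mol
mol H = 2 × 1.402 g H₂O ÷ 18.015 g/mol = 0.15565 mol
Divide by the smallest (0.093413 mol): C 1.000, H 1.666
Multiplying each by 3 gives whole numbers: C 3.00, H 5.00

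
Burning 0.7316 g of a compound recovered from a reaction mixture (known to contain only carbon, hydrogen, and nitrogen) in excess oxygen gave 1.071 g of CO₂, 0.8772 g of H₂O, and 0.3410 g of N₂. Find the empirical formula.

CH4N

mol C = 1.071 g CO₂ ÷ 44.009 g/mol = 0.024336 mol
mol H = 2 × 0.8772 g H₂O ÷ 18.015 g/mol = 0.097386 mol
mol N = 2 × 0.3410 g N₂ ÷ 28.014 g/mol = 0.024345 mol
Divide by the smallest (0.024336 mol): C 1.000, H 4.002, N 1.000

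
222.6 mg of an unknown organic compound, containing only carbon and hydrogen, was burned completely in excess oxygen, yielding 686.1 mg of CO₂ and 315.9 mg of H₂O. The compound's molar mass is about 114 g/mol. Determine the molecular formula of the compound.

C8H18

mol C = 0.6861 g CO₂ ÷ 44.009 g/mol = 0.015590 mol
mol H = 2 × 0.3159 g H₂O ÷ 18.015 g/mol = 0.035071 mol
Divide by the smallest (0.015590 mol): C 1.000, H 2.250
Multiplying each by 4 gives whole numbers: C 4.00, H 9.00
Empirical formula: C4H9
Empirical-formula mass = 57.12 g/mol; 114 ÷ 57.12 ≈ 2, so the molecular formula is C8H18.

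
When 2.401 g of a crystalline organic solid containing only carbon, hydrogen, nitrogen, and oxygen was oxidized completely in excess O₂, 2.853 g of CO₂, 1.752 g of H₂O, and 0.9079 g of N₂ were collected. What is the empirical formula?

C2H6N2O

mol C = 2.853 g CO₂ ÷ 44.009 g/mol = 0.064828 mol
mol H = 2 × 1.752 g H₂O ÷ 18.015 g/mol = 0.19450 mol
mol N = 2 × 0.9079 g N₂ ÷ 28.014 g/mol = 0.064818 mol
mass O = 2.401 − (0.77864 + 0.19606 + 0.90790) = 0.51839 g → mol O = 0.51839 ÷ 15.999 = 0.032402 mol
Divide by the smallest (0.032402 mol): C 2.001, H 6.003, N 2.000, O 1.000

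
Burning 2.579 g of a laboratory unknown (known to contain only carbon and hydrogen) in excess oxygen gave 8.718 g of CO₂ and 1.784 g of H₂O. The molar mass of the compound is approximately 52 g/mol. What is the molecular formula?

C4H4

mol C = 8.718 g CO₂ ÷ 44.009 g/mol = 0.19810 mol
mol H = 2 × 1.784 g H₂O ÷ 18.015 g/mol = 0.19806 mol
Divide by the smallest (0.19806 mol): C 1.000, H 1.000
Empirical formula: CH
Empirical-formula mass = 13.02 g/mol; 52 ÷ 13.02 ≈ 4, so the molecular formula is C4H4.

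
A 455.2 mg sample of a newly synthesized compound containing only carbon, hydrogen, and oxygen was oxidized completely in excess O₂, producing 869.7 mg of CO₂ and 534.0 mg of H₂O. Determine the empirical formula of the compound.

C2H6O

mol C = 0.8697 g CO₂ ÷ 44.009 g/mol = 0.019762 mol
mol H = 2 × 0.5340 g H₂O ÷ 18.015 g/mol = 0.059284 mol
mass O = 0.4552 − (0.23736 + 0.059758) = 0.15808 g → mol O = 0.15808 ÷ 15.999 = 0.0098807 mol
Divide by the smallest (0.0098807 mol): C 2.000, H 6.000, O 1.000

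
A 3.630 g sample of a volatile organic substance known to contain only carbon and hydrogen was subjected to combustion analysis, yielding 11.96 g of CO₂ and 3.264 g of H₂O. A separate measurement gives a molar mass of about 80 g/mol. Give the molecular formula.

mol C = 11.96 g CO₂ ÷ 44.009 g/mol = 0.27176 mol
mol H = 2 × 3.264 g H₂O ÷ 18.015 g/mol = 0.36236 mol
Divide by the smallest (0.27176 mol): C 1.000, H 1.333
Multiplying each by 3 gives whole numbers: C 3.00, H 4.00
Empirical formula: C3H4
Empirical-formula mass = 40.06 g/mol; 80 ÷ 40.06 ≈ 2, so the molecular formula is C6H8.

C6H8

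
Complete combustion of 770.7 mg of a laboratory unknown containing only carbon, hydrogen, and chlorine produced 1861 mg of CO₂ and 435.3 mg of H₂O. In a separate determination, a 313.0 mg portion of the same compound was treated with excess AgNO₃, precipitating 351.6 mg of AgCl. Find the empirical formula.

mol C = 1.861 g CO₂ ÷ 44.009 g/mol = 0.042287 mol
mol H = 2 × 0.4353 g H₂O ÷ 18.015 g/mol = 0.048326 mol
From the AgCl data: mol Cl per gram of compound = (0.3516 ÷ 143.318) ÷ 0.3130 = 0.0078380 mol/g, so in the 0.7707 g combustion sample mol Cl = 0.0060407 mol
Divide by the smallest (0.0060407 mol): C 7.000, H 8.000, Cl 1.000

C7H8Cl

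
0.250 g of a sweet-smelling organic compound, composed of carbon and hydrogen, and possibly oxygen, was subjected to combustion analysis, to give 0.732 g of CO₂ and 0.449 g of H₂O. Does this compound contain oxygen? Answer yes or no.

mol C = 0.732 g CO₂ ÷ 44.009 g/mol = 0.01663 mol
mol H = 2 × 0.449 g H₂O ÷ 18.015 g/mol = 0.04985 mol
C and H together account for 0.2500 g — essentially the entire 0.250 g sample — so the compound contains no oxygen.

no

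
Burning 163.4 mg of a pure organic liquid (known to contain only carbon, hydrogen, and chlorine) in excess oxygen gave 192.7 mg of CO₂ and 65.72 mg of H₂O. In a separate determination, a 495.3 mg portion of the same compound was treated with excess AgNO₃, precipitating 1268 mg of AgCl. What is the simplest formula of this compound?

C3H5Cl2

mol C = 0.1927 g CO₂ ÷ 44.009 g/mol = 0.0043786 mol
mol H = 2 × 0.06572 g H₂O ÷ 18.015 g/mol = 0.0072961 mol
From the AgCl data: mol Cl per gram of compound = (1.268 ÷ 143.318) ÷ 0.4953 = 0.017863 mol/g, so in the 0.1634 g combustion sample mol Cl = 0.0029188 mol
Divide by the smallest (0.0029188 mol): C 1.500, H 2.500, Cl 1.000
Multiplying each by 2 gives whole numbers: C 3.00, H 5.00, Cl 2.00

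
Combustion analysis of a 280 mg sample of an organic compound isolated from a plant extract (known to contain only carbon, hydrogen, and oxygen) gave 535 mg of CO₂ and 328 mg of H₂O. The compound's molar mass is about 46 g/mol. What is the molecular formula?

mol C = 0.535 g CO₂ ÷ 44.009 g/mol = 0.01216 mol
mol H = 2 × 0.328 g H₂O ÷ 18.015 g/mol = 0.03641 mol
mass O = 0.280 − (0.1460 + 0.03671) = 0.09728 g → mol O = 0.09728 ÷ 15.999 = 0.006080 mol
Divide by the smallest (0.006080 mol): C 1.999, H 5.989, O 1.000
Empirical formula: C2H6O
Empirical-formula mass = 46.07 g/mol; 46 ÷ 46.07 ≈ 1, so the molecular formula is C2H6O.

C2H6O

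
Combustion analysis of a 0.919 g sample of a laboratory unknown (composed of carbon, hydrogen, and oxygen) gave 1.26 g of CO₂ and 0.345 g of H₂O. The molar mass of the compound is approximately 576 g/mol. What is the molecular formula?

C18H24O21

mol C = 1.26 g CO₂ ÷ 44.009 g/mol = 0.02863 mol
mol H = 2 × 0.345 g H₂O ÷ 18.015 g/mol = 0.03830 mol
mass O = 0.919 − (0.3439 + 0.03861) = 0.5365 g → mol O = 0.5365 ÷ 15.999 = 0.03353 mol
Divide by the smallest (0.02863 mol): C 1.000, H 1.338, O 1.171
Multiplying each by 6 gives whole numbers: C 6.00, H 8.03, O 7.03
Empirical formula: C6H8O7
Empirical-formula mass = 192.12 g/mol; 576 ÷ 192.12 ≈ 3, so the molecular formula is C18H24O21.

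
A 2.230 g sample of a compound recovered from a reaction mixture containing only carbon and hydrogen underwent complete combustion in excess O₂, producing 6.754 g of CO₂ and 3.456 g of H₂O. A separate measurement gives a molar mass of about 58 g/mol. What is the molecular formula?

mol C = 6.754 g CO₂ ÷ 44.009 g/mol = 0.15347 mol
mol H = 2 × 3.456 g H₂O ÷ 18.015 g/mol = 0.38368 mol
Divide by the smallest (0.15347 mol): C 1.000, H 2.500
Multiplying each by 2 gives whole numbers: C 2.00, H 5.00
Empirical formula: C2H5
Empirical-formula mass = 29.06 g/mol; 58 ÷ 29.06 ≈ 2, so the molecular formula is C4H10.

C4H10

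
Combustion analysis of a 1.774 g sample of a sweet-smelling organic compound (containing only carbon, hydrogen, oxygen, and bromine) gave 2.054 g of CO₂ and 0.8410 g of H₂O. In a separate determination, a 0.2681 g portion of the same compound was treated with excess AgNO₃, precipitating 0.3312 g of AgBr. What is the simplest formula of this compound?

mol C = 2.054 g CO₂ ÷ 44.009 g/mol = 0.046672 mol
mol H = 2 × 0.8410 g H₂O ÷ 18.015 g/mol = 0.093367 mol
From the AgBr data: mol Br per gram of compound = (0.3312 ÷ 187.772) ÷ 0.2681 = 0.0065790 mol/g, so in the 1.774 g combustion sample mol Br = 0.011671 mol
mass O = 1.774 − (0.56058 + 0.094114 + 0.93258) = 0.18673 g → mol O = 0.18673 ÷ 15.999 = 0.011671 mol
Divide by the smallest (0.011671 mol): C 3.999, H 8.000, Br 1.000, O 1.000

C4H8BrO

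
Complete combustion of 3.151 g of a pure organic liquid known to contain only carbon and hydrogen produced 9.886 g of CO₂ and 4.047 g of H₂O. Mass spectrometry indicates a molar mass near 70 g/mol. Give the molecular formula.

C5H10

mol C = 9.886 g CO₂ ÷ 44.009 g/mol = 0.22464 mol
mol H = 2 × 4.047 g H₂O ÷ 18.015 g/mol = 0.44929 mol
Divide by the smallest (0.22464 mol): C 1.000, H 2.000
Empirical formula: CH2
Empirical-formula mass = 14.03 g/mol; 70 ÷ 14.03 ≈ 5, so the molecular formula is C5H10.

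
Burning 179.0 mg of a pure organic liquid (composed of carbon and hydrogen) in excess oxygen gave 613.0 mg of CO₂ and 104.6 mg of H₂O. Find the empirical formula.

C6H5

mol C = 0.6130 g CO₂ ÷ 44.009 g/mol = 0.013929 mol
mol H = 2 × 0.1046 g H₂O ÷ 18.015 g/mol = 0.011613 mol
Divide by the smallest (0.011613 mol): C 1.199, H 1.000
Multiplying each by 5 gives whole numbers: C 6.00, H 5.00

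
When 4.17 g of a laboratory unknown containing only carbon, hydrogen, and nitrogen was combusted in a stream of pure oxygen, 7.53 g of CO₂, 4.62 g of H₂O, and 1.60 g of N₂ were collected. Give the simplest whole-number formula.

C3H9N2

mol C = 7.53 g CO₂ ÷ 44.009 g/mol = 0.1711 mol
mol H = 2 × 4.62 g H₂O ÷ 18.015 g/mol = 0.5129 mol
mol N = 2 × 1.60 g N₂ ÷ 28.014 g/mol = 0.1142 mol
Divide by the smallest (0.1142 mol): C 1.498, H 4.490, N 1.000
Multiplying each by 2 gives whole numbers: C 3.00, H 8.98, N 2.00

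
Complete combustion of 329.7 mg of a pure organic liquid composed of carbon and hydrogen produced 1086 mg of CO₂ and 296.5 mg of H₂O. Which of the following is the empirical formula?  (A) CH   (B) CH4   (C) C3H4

mol C = 1.086 g CO₂ ÷ 44.009 g/mol = 0.024677 mol
mol H = 2 × 0.2965 g H₂O ÷ 18.015 g/mol = 0.032917 mol
Divide by the smallest (0.024677 mol): C 1.000, H 1.334
Multiplying each by 3 gives whole numbers: C 3.00, H 4.00

(C) C3H4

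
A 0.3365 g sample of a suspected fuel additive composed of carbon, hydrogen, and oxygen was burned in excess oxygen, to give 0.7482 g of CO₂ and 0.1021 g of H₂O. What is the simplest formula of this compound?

C9H6O4

mol C = 0.7482 g CO₂ ÷ 44.009 g/mol = 0.017001 mol
mol H = 2 × 0.1021 g H₂O ÷ 18.015 g/mol = 0.011335 mol
mass O = 0.3365 − (0.20420 + 0.011426) = 0.12087 g → mol O = 0.12087 ÷ 15.999 = 0.0075551 mol
Divide by the smallest (0.0075551 mol): C 2.250, H 1.500, O 1.000
Multiplying each by 4 gives whole numbers: C 9.00, H 6.00, O 4.00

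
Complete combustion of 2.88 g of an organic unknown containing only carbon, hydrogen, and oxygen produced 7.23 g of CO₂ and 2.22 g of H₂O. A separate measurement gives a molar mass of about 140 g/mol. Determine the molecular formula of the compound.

C8H12O2

mol C = 7.23 g CO₂ ÷ 44.009 g/mol = 0.1643 mol
mol H = 2 × 2.22 g H₂O ÷ 18.015 g/mol = 0.2465 mol
mass O = 2.88 − (1.973 + 0.2484) = 0.6583 g → mol O = 0.6583 ÷ 15.999 = 0.04115 mol
Divide by the smallest (0.04115 mol): C 3.992, H 5.989, O 1.000
Empirical formula: C4H6O
Empirical-formula mass = 70.09 g/mol; 140 ÷ 70.09 ≈ 2, so the molecular formula is C8H12O2.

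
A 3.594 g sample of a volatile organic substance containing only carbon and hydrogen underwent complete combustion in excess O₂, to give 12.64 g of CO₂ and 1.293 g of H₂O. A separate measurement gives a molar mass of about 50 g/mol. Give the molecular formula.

C4H2

mol C = 12.64 g CO₂ ÷ 44.009 g/mol = 0.28721 mol
mol H = 2 × 1.293 g H₂O ÷ 18.015 g/mol = 0.14355 mol
Divide by the smallest (0.14355 mol): C 2.001, H 1.000
Empirical formula: C2H
Empirical-formula mass = 25.03 g/mol; 50 ÷ 25.03 ≈ 2, so the molecular formula is C4H2.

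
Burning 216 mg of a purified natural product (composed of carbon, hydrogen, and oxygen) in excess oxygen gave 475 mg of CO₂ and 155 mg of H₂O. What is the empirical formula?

C5H8O2

mol C = 0.475 g CO₂ ÷ 44.009 g/mol = 0.01079 mol
mol H = 2 × 0.155 g H₂O ÷ 18.015 g/mol = 0.01721 mol
mass O = 0.216 − (0.1296 + 0.01735) = 0.06902 g → mol O = 0.06902 ÷ 15.999 = 0.004314 mol
Divide by the smallest (0.004314 mol): C 2.502, H 3.989, O 1.000
Multiplying each by 2 gives whole numbers: C 5.00, H 7.98, O 2.00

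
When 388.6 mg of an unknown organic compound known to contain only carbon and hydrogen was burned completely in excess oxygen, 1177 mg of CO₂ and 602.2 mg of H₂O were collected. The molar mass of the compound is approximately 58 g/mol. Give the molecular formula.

C4H10

mol C = 1.177 g CO₂ ÷ 44.009 g/mol = 0.026745 mol
mol H = 2 × 0.6022 g H₂O ÷ 18.015 g/mol = 0.066855 mol
Divide by the smallest (0.026745 mol): C 1.000, H 2.500
Multiplying each by 2 gives whole numbers: C 2.00, H 5.00
Empirical formula: C2H5
Empirical-formula mass = 29.06 g/mol; 58 ÷ 29.06 ≈ 2, so the molecular formula is C4H10.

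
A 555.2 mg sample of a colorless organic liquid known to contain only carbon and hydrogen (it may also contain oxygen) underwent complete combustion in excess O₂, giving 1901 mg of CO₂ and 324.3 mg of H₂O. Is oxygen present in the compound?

mol C = 1.901 g CO₂ ÷ 44.009 g/mol = 0.043196 mol
mol H = 2 × 0.3243 g H₂O ÷ 18.015 g/mol = 0.036003 mol
C and H together account for 0.55512 g — essentially the entire 0.5552 g sample — so the compound contains no oxygen.

no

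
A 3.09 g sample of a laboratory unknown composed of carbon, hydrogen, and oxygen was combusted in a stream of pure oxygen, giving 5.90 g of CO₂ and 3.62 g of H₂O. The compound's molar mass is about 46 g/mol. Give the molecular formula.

mol C = 5.90 g CO₂ ÷ 44.009 g/mol = 0.1341 mol
mol H = 2 × 3.62 g H₂O ÷ 18.015 g/mol = 0.4019 mol
mass O = 3.09 − (1.610 + 0.4051) = 1.075 g → mol O = 1.075 ÷ 15.999 = 0.06717 mol
Divide by the smallest (0.06717 mol): C 1.996, H 5.983, O 1.000
Empirical formula: C2H6O
Empirical-formula mass = 46.07 g/mol; 46 ÷ 46.07 ≈ 1, so the molecular formula is C2H6O.

C2H6O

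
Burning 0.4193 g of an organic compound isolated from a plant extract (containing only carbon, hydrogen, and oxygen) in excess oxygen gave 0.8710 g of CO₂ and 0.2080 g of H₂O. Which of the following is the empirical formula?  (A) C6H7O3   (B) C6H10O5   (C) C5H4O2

(A) C6H7O3

mol C = 0.8710 g CO₂ ÷ 44.009 g/mol = 0.019791 mol
mol H = 2 × 0.2080 g H₂O ÷ 18.015 g/mol = 0.023092 mol
mass O = 0.4193 − (0.23771 + 0.023277) = 0.15831 g → mol O = 0.15831 ÷ 15.999 = 0.0098949 mol
Divide by the smallest (0.0098949 mol): C 2.000, H 2.334, O 1.000
Multiplying each by 3 gives whole numbers: C 6.00, H 7.00, O 3.00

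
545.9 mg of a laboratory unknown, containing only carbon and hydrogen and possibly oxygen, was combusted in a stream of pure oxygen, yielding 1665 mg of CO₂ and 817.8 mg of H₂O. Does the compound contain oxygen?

no

mol C = 1.665 g CO₂ ÷ 44.009 g/mol = 0.037833 mol
mol H = 2 × 0.8178 g H₂O ÷ 18.015 g/mol = 0.090791 mol
C and H together account for 0.54593 g — essentially the entire 0.5459 g sample — so the compound contains no oxygen.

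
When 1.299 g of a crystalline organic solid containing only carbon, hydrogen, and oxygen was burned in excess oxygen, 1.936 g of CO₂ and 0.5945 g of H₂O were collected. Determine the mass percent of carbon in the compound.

mol C = 1.936 g CO₂ ÷ 44.009 g/mol = 0.043991 mol
mol H = 2 × 0.5945 g H₂O ÷ 18.015 g/mol = 0.066001 mol
mass O = 1.299 − (0.52838 + 0.066529) = 0.70410 g → mol O = 0.70410 ÷ 15.999 = 0.044009 mol
mass % C = 0.52838 g ÷ 1.299 g × 100%

40.68%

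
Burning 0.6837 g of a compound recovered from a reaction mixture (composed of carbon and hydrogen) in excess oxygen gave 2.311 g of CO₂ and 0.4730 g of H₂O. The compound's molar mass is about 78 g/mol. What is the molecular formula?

mol C = 2.311 g CO₂ ÷ 44.009 g/mol = 0.052512 mol
mol H = 2 × 0.4730 g H₂O ÷ 18.015 g/mol = 0.052512 mol
Divide by the smallest (0.052512 mol): C 1.000, H 1.000
Empirical formula: CH
Empirical-formula mass = 13.02 g/mol; 78 ÷ 13.02 ≈ 6, so the molecular formula is C6H6.

C6H6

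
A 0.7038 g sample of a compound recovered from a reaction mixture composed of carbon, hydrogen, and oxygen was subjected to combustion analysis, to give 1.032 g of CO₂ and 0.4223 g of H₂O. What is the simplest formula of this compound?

mol C = 1.032 g CO₂ ÷ 44.009 g/mol = 0.023450 mol
mol H = 2 × 0.4223 g H₂O ÷ 18.015 g/mol = 0.046883 mol
mass O = 0.7038 − (0.28165 + 0.047258) = 0.37489 g → mol O = 0.37489 ÷ 15.999 = 0.023432 mol
Divide by the smallest (0.023432 mol): C 1.001, H 2.001, O 1.000

CH2O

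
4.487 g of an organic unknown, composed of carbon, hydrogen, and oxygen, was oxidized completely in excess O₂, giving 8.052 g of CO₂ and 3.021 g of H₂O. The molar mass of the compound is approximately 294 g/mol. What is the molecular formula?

mol C = 8.052 g CO₂ ÷ 44.009 g/mol = 0.18296 mol
mol H = 2 × 3.021 g H₂O ÷ 18.015 g/mol = 0.33539 mol
mass O = 4.487 − (2.1976 + 0.33807) = 1.9514 g → mol O = 1.9514 ÷ 15.999 = 0.12197 mol
Divide by the smallest (0.12197 mol): C 1.500, H 2.750, O 1.000
Multiplying each by 4 gives whole numbers: C 6.00, H 11.00, O 4.00
Empirical formula: C6H11O4
Empirical-formula mass = 147.15 g/mol; 294 ÷ 147.15 ≈ 2, so the molecular formula is C12H22O8.

C12H22O8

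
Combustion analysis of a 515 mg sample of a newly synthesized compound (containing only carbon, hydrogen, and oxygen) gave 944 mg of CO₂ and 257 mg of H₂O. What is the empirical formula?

mol C = 0.944 g CO₂ ÷ 44.009 g/mol = 0.02145 mol
mol H = 2 × 0.257 g H₂O ÷ 18.015 g/mol = 0.02853 mol
mass O = 0.515 − (0.2576 + 0.02876) = 0.2286 g → mol O = 0.2286 ÷ 15.999 = 0.01429 mol
Divide by the smallest (0.01429 mol): C 1.501, H 1.997, O 1.000
Multiplying each by 2 gives whole numbers: C 3.00, H 3.99, O 2.00

C3H4O2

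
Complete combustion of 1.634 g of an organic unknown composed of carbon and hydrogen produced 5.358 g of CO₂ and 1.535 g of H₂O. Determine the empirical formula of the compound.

mol C = 5.358 g CO₂ ÷ 44.009 g/mol = 0.12175 mol
mol H = 2 × 1.535 g H₂O ÷ 18.015 g/mol = 0.17041 mol
Divide by the smallest (0.12175 mol): C 1.000, H 1.400
Multiplying each by 5 gives whole numbers: C 5.00, H 7.00

C5H7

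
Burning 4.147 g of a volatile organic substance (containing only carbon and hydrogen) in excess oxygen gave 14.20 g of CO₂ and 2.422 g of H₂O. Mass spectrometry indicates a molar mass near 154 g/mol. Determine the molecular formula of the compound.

C12H10

mol C = 14.20 g CO₂ ÷ 44.009 g/mol = 0.32266 mol
mol H = 2 × 2.422 g H₂O ÷ 18.015 g/mol = 0.26889 mol
Divide by the smallest (0.26889 mol): C 1.200, H 1.000
Multiplying each by 5 gives whole numbers: C 6.00, H 5.00
Empirical formula: C6H5
Empirical-formula mass = 77.11 g/mol; 154 ÷ 77.11 ≈ 2, so the molecular formula is C12H10.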